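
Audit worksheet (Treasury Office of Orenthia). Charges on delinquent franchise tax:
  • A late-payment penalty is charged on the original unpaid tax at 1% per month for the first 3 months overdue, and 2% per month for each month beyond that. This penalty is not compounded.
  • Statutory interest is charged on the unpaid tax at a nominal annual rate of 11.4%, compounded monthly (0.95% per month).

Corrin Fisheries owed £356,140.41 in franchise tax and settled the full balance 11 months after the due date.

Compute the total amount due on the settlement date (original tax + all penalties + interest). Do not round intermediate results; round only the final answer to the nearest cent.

£462,842.90

Penalty, months 1–3: 3 × 1% × £356,140.41 = £10,684.21…
Penalty, months 4–11: 8 × 2% × £356,140.41 = £56,982.47…
Interest: £356,140.41 × ((1 + 0.0095)^11 − 1) = £356,140.41 × 0.1096079… = £39,035.8170…
Total = £356,140.41 + £67,666.6779 + £39,035.8170… = £462,842.90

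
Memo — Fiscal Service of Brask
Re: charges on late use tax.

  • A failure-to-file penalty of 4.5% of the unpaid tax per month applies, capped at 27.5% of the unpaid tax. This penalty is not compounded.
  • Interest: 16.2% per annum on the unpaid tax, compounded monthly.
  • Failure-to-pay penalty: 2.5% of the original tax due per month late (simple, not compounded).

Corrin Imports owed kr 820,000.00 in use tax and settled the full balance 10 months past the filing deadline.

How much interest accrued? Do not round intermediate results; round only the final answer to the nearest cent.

Interest (16.2%/yr ÷ 12 = 1.35%/month): kr 820,000.00 × ((1 + 0.0135)^10 − 1) = kr 117,672.9392…

kr 117,672.94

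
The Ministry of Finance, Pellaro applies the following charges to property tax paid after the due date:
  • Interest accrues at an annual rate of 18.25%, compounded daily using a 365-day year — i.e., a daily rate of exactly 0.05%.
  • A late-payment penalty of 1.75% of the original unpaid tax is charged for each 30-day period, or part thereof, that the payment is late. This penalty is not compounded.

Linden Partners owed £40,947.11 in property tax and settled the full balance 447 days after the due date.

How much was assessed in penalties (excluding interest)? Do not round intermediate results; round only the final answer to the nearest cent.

£10,748.62

Penalty periods: ⌈447/30⌉ = 15; penalty = 15 × 1.75% × £40,947.11 = £10,748.62…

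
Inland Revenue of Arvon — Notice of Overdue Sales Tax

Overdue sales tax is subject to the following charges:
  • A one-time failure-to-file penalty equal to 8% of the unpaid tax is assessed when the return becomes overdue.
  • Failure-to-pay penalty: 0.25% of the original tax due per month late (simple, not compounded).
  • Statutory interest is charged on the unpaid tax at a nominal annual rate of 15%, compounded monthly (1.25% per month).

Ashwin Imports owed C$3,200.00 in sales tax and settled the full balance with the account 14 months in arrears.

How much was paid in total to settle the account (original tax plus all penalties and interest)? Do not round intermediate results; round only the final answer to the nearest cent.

Failure-to-file penalty: 8% × C$3,200.00 = C$256.00
Failure-to-pay penalty = 0.25% × C$3,200.00 × 14 mo = C$112.00
Interest: C$3,200.00 × ((1 + 0.0125)^14 − 1) = C$3,200.00 × 0.1899547… = C$607.8552…
Total = C$3,200.00 + C$368.0000 + C$607.8552… = C$4,175.86

C$4,175.86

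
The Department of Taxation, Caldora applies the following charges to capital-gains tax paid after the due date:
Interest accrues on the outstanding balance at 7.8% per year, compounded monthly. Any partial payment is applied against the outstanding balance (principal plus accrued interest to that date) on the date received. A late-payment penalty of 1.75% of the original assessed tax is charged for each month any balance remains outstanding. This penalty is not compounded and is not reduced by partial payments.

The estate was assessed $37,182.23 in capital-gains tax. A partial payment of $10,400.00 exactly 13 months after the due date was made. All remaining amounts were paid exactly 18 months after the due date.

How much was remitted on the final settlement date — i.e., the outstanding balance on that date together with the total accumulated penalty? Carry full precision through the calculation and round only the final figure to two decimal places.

$42,751.43

Monthly rate = 7.8% ÷ 12 = 0.65%
Balance at month 13: $37,182.2300 × (1 + 0.0065)^13 = $40,449.6309…
After $10,400.00 payment: $40,449.6309… − $10,400.00 = $30,049.6309…
Balance at month 18: $30,049.6309… × (1 + 0.0065)^5 = $31,039.0227…
Penalty: 18 × 1.75% × $37,182.23 = $11,712.40…
Final settlement = outstanding balance + penalty = $31,039.0227… + $11,712.40… = $42,751.43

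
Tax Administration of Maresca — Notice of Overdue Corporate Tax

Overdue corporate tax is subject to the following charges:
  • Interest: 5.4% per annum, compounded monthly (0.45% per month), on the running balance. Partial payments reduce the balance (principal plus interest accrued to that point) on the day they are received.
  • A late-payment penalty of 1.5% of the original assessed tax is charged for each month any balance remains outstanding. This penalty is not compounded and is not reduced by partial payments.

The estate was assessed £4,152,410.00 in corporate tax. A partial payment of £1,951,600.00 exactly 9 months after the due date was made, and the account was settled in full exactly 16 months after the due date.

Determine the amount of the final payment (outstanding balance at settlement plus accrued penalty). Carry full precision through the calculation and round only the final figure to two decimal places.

£3,444,355.74

Balance at month 9: £4,152,410.0000 × (1 + 0.0045)^9 = £4,323,641.7120…
After £1,951,600.00 payment: £4,323,641.7120… − £1,951,600.00 = £2,372,041.7120…
Balance at month 16: £2,372,041.7120… × (1 + 0.0045)^7 = £2,447,777.3362…
Penalty: 16 × 1.5% × £4,152,410.00 = £996,578.40
Final settlement = outstanding balance + penalty = £2,447,777.3362… + £996,578.40 = £3,444,355.74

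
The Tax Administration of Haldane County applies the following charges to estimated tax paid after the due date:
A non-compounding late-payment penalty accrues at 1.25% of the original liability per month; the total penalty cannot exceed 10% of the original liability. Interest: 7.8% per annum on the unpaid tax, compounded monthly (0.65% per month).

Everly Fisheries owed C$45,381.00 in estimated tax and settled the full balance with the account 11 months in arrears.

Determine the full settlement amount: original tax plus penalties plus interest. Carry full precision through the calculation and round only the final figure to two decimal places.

C$53,271.38

Penalty (uncapped): 11 × 1.25% × C$45,381.00 = C$6,239.89…; cap = 10% × C$45,381.00 = C$4,538.10 → penalty = C$4,538.10
Interest: C$45,381.00 × ((1 + 0.0065)^11 − 1) = C$45,381.00 × 0.0738697… = C$3,352.2789…
Total = C$45,381.00 + C$4,538.1000 + C$3,352.2789… = C$53,271.38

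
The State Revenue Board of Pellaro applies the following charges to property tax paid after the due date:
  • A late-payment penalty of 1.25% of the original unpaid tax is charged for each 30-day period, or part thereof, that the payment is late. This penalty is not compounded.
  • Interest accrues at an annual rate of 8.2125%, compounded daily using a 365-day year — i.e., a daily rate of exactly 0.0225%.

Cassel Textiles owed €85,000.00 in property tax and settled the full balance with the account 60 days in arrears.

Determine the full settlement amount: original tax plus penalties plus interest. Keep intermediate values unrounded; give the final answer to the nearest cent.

€88,280.15

Penalty periods: ⌈60/30⌉ = 2; penalty = 2 × 1.25% × €85,000.00 = €2,125.00
Interest: €85,000.00 × ((1 + 0.000225)^60 − 1) = €85,000.00 × 0.01359000… = €1,155.1498…
Total = €85,000.00 + €2,125.0000 + €1,155.1498… = €88,280.15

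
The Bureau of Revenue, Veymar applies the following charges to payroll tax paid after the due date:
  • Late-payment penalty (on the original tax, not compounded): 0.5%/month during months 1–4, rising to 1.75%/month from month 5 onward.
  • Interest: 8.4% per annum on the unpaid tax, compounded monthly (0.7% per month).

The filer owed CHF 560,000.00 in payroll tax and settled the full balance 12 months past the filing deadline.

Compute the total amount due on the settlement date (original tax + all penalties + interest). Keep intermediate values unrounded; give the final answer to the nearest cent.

Penalty, months 1–4: 4 × 0.5% × CHF 560,000.00 = CHF 11,200.00
Penalty, months 5–12: 8 × 1.75% × CHF 560,000.00 = CHF 78,400.00
Interest: CHF 560,000.00 × ((1 + 0.007)^12 − 1) = CHF 560,000.00 × 0.0873107… = CHF 48,893.9707…
Total = CHF 560,000.00 + CHF 89,600.0000 + CHF 48,893.9707… = CHF 698,493.97

CHF 698,493.97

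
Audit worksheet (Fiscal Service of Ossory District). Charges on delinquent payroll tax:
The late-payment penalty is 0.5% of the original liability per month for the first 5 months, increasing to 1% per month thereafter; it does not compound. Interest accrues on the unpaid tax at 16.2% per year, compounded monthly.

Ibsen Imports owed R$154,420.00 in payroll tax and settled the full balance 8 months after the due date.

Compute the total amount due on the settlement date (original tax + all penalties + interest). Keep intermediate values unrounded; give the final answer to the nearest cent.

R$180,400.10

Penalty, months 1–5: 5 × 0.5% × R$154,420.00 = R$3,860.50
Penalty, months 6–8: 3 × 1% × R$154,420.00 = R$4,632.60
Interest (16.2%/yr ÷ 12 = 1.35%/month): R$154,420.00 × ((1 + 0.0135)^8 − 1) = R$17,487.0043…
Total = R$154,420.00 + R$8,493.1000 + R$17,487.0043… = R$180,400.10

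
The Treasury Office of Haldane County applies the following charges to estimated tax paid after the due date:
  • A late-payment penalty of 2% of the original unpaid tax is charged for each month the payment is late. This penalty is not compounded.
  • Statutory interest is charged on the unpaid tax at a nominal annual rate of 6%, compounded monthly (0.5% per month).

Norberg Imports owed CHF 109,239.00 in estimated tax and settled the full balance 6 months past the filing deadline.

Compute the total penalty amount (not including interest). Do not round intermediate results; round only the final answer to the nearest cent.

CHF 13,108.68

Late-payment penalty: 6 × 2% × CHF 109,239.00 = CHF 13,108.68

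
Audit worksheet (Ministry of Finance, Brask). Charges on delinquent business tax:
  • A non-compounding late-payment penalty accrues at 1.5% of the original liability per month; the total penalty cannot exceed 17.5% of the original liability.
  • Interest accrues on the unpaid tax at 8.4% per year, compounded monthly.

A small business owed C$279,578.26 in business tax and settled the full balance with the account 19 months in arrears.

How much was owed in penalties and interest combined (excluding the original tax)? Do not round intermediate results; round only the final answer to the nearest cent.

Penalty (uncapped): 19 × 1.5% × C$279,578.26 = C$79,679.80…; cap = 17.5% × C$279,578.26 = C$48,926.20… → penalty = C$48,926.20…
Interest (8.4%/yr ÷ 12 = 0.7%/month): C$279,578.26 × ((1 + 0.007)^19 − 1) = C$39,622.0748…
Penalties + interest = C$48,926.1955 + C$39,622.0748… = C$88,548.27

C$88,548.27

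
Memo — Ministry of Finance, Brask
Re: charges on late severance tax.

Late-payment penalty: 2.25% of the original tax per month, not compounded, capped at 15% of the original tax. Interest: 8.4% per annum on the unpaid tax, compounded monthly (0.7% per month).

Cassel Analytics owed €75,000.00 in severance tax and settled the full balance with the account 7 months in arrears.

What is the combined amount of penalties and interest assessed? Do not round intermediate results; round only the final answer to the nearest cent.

€15,003.08

Penalty (uncapped): 7 × 2.25% × €75,000.00 = €11,812.50; cap = 15% × €75,000.00 = €11,250.00 → penalty = €11,250.00
Interest: €75,000.00 × ((1 + 0.007)^7 − 1) = €75,000.00 × 0.0500411… = €3,753.0817…
Penalties + interest = €11,250.0000 + €3,753.0817… = €15,003.08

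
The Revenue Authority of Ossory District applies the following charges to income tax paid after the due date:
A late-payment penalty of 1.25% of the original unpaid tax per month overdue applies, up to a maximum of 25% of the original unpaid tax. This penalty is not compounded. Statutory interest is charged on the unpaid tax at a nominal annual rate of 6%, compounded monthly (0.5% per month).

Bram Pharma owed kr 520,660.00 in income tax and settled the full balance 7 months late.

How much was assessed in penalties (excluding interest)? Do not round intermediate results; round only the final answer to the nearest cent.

kr 45,557.75

Penalty: 7 × 1.25% × kr 520,660.00 = kr 45,557.75 (below the 25% cap of kr 130,165.00)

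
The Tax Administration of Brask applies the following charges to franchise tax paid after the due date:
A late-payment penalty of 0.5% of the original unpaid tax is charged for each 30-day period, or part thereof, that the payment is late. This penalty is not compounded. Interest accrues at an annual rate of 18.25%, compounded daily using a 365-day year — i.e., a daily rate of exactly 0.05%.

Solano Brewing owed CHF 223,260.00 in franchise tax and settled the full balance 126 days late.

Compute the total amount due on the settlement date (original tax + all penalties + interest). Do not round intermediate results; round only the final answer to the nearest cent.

Penalty periods: ⌈126/30⌉ = 5; penalty = 5 × 0.5% × CHF 223,260.00 = CHF 5,581.50
Interest: CHF 223,260.00 × ((1 + 0.0005)^126 − 1) = CHF 223,260.00 × 0.06501007… = CHF 14,514.1484…
Total = CHF 223,260.00 + CHF 5,581.5000 + CHF 14,514.1484… = CHF 243,355.65

CHF 243,355.65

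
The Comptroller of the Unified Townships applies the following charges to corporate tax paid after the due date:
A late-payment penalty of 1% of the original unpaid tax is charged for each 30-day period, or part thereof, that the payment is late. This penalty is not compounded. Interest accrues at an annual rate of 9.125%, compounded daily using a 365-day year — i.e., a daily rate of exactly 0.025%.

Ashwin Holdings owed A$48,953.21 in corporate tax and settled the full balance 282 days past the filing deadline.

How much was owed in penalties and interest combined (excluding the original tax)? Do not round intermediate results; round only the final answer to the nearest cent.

A$8,470.62

Penalty periods: ⌈282/30⌉ = 10; penalty = 10 × 1% × A$48,953.21 = A$4,895.32…
Interest: A$48,953.21 × ((1 + 0.00025)^282 − 1) = A$48,953.21 × 0.07303511… = A$3,575.3033…
Penalties + interest = A$4,895.3210 + A$3,575.3033… = A$8,470.62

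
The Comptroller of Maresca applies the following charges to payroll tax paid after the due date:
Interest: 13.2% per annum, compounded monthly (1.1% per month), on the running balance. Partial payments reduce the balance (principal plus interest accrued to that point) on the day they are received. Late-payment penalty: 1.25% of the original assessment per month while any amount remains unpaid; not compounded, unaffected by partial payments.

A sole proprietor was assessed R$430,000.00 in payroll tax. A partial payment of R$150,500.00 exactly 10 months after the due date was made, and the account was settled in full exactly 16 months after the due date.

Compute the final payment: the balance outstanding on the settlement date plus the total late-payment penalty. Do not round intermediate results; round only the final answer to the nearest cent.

Balance at month 10: R$430,000.0000 × (1 + 0.011)^10 = R$479,711.3693…
After R$150,500.00 payment: R$479,711.3693… − R$150,500.00 = R$329,211.3693…
Balance at month 16: R$329,211.3693… × (1 + 0.011)^6 = R$351,545.6745…
Penalty: 16 × 1.25% × R$430,000.00 = R$86,000.00
Final settlement = outstanding balance + penalty = R$351,545.6745… + R$86,000.00 = R$437,545.67

R$437,545.67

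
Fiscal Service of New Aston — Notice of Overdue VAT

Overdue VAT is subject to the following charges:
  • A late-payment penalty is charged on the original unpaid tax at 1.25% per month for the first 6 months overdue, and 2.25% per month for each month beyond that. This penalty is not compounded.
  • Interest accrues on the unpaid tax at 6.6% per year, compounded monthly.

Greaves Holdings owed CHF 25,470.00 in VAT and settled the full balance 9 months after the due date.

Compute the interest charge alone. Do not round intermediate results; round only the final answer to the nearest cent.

Interest (6.6%/yr ÷ 12 = 0.55%/month): CHF 25,470.00 × ((1 + 0.0055)^9 − 1) = CHF 1,288.8607…

CHF 1,288.86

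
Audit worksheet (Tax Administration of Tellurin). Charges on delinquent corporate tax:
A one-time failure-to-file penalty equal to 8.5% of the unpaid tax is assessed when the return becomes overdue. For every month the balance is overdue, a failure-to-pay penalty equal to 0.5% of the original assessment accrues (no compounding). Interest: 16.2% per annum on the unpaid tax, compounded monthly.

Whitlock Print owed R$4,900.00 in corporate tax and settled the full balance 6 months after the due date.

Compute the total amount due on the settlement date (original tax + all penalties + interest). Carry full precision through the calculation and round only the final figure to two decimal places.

Failure-to-file penalty: 8.5% × R$4,900.00 = R$416.50
Failure-to-pay penalty: 6 × 0.5% × R$4,900.00 = R$147.00
Interest (16.2%/yr ÷ 12 = 1.35%/month): R$4,900.00 × ((1 + 0.0135)^6 − 1) = R$410.5389…
Total = R$4,900.00 + R$563.5000 + R$410.5389… = R$5,874.04

R$5,874.04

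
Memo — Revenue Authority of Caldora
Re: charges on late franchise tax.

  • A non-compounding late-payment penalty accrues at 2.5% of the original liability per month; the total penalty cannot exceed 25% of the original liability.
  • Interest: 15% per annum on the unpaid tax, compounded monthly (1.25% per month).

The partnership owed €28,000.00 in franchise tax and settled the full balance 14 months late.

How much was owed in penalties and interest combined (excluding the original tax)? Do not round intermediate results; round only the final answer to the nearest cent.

Penalty (uncapped): 14 × 2.5% × €28,000.00 = €9,800.00; cap = 25% × €28,000.00 = €7,000.00 → penalty = €7,000.00
Interest: €28,000.00 × ((1 + 0.0125)^14 − 1) = €28,000.00 × 0.1899547… = €5,318.7330…
Penalties + interest = €7,000.0000 + €5,318.7330… = €12,318.73

€12,318.73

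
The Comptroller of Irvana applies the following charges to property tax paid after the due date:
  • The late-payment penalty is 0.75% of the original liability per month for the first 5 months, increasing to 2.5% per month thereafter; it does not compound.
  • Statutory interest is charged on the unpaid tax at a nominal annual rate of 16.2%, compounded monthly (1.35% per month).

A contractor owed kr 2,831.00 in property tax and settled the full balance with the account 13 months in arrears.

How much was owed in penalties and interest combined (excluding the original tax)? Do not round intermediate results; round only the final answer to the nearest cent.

kr 1,211.51

Penalty, months 1–5: 5 × 0.75% × kr 2,831.00 = kr 106.16…
Penalty, months 6–13: 8 × 2.5% × kr 2,831.00 = kr 566.20
Interest: kr 2,831.00 × ((1 + 0.0135)^13 − 1) = kr 2,831.00 × 0.1904435… = kr 539.1456…
Penalties + interest = kr 672.3625 + kr 539.1456… = kr 1,211.51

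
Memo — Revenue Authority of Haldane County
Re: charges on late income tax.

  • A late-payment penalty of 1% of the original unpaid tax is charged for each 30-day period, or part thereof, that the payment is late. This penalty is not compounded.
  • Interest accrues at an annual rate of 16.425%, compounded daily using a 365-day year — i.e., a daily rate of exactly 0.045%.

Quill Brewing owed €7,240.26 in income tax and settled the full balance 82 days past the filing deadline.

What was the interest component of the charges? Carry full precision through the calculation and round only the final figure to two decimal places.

Interest: €7,240.26 × ((1 + 0.00045)^82 − 1) = €7,240.26 × 0.03758064… = €272.0936…

€272.09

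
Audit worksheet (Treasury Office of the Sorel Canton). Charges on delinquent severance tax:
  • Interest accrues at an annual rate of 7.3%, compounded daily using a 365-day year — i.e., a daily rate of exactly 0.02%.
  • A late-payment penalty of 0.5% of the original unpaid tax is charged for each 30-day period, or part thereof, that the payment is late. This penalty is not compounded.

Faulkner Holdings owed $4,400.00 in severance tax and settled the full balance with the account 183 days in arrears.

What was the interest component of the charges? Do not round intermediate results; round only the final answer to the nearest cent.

Interest: $4,400.00 × ((1 + 0.0002)^183 − 1) = $4,400.00 × 0.03727423… = $164.0066…

$164.01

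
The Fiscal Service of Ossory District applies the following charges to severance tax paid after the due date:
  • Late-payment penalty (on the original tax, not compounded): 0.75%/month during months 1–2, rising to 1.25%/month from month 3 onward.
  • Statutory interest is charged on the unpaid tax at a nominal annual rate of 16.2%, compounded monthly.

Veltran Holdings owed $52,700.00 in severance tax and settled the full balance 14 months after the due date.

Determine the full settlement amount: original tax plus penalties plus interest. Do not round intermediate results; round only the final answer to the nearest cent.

$72,278.81

Penalty, months 1–2: 2 × 0.75% × $52,700.00 = $790.50
Penalty, months 3–14: 12 × 1.25% × $52,700.00 = $7,905.00
Interest (16.2%/yr ÷ 12 = 1.35%/month): $52,700.00 × ((1 + 0.0135)^14 − 1) = $10,883.3137…
Total = $52,700.00 + $8,695.5000 + $10,883.3137… = $72,278.81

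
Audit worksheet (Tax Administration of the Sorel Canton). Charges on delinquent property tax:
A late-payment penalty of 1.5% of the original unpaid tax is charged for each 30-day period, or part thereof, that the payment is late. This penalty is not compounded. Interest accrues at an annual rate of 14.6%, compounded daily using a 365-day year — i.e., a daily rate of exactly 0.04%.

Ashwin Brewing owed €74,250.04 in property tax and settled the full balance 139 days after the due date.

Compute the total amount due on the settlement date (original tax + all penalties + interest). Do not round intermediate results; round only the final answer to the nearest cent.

Penalty periods: ⌈139/30⌉ = 5; penalty = 5 × 1.5% × €74,250.04 = €5,568.75…
Interest: €74,250.04 × ((1 + 0.0004)^139 − 1) = €74,250.04 × 0.05716298… = €4,244.3533…
Total = €74,250.04 + €5,568.7530 + €4,244.3533… = €84,063.15

€84,063.15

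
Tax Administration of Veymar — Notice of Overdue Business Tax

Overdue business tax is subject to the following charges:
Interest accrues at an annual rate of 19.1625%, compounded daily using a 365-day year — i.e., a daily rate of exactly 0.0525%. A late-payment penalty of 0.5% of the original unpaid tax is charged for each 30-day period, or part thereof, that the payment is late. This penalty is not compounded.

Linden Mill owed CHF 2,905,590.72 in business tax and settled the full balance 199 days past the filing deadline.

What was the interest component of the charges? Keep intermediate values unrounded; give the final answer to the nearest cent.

CHF 319,897.42

Interest: CHF 2,905,590.72 × ((1 + 0.000525)^199 − 1) = CHF 2,905,590.72 × 0.11009721… = CHF 319,897.4215…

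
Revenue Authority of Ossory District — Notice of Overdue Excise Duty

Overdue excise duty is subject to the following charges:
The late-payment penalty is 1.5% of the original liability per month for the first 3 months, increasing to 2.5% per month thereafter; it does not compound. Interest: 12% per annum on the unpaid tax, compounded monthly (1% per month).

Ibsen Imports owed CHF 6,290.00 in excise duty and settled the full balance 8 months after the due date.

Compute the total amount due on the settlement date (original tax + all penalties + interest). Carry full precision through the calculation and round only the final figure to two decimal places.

CHF 7,880.47

Penalty, months 1–3: 3 × 1.5% × CHF 6,290.00 = CHF 283.05
Penalty, months 4–8: 5 × 2.5% × CHF 6,290.00 = CHF 786.25
Interest: CHF 6,290.00 × ((1 + 0.01)^8 − 1) = CHF 6,290.00 × 0.0828567… = CHF 521.1687…
Total = CHF 6,290.00 + CHF 1,069.3000 + CHF 521.1687… = CHF 7,880.47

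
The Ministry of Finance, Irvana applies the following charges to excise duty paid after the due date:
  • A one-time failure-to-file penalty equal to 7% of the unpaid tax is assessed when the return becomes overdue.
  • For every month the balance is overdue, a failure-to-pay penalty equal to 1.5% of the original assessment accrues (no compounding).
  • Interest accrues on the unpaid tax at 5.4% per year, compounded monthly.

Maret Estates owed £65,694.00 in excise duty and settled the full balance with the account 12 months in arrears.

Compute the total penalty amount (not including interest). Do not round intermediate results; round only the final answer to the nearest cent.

Failure-to-file penalty: 7% × £65,694.00 = £4,598.58
Failure-to-pay penalty: 12 × 1.5% × £65,694.00 = £11,824.92
Total penalty = £4,598.58 + £11,824.92 = £16,423.50

£16,423.50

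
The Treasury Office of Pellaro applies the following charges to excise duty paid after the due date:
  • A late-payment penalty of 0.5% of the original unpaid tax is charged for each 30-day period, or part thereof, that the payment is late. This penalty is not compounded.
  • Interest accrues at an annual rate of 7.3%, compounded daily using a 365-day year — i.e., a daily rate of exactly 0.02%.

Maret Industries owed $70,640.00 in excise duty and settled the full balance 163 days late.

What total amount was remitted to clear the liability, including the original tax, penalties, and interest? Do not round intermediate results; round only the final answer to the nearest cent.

$75,099.77

Penalty periods: ⌈163/30⌉ = 6; penalty = 6 × 0.5% × $70,640.00 = $2,119.20
Interest: $70,640.00 × ((1 + 0.0002)^163 − 1) = $70,640.00 × 0.03313383… = $2,340.5740…
Total = $70,640.00 + $2,119.2000 + $2,340.5740… = $75,099.77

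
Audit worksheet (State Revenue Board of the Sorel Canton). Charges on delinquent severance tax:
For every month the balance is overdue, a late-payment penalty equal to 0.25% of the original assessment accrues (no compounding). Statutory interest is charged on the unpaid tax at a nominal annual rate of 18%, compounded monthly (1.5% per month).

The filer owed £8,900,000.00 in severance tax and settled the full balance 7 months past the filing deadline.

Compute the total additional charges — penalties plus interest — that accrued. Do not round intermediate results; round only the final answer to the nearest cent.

Late-payment penalty: 7 × 0.25% × £8,900,000.00 = £155,750.00
Interest: £8,900,000.00 × ((1 + 0.015)^7 − 1) = £8,900,000.00 × 0.1098449… = £977,619.7248…
Penalties + interest = £155,750.0000 + £977,619.7248… = £1,133,369.72

£1,133,369.72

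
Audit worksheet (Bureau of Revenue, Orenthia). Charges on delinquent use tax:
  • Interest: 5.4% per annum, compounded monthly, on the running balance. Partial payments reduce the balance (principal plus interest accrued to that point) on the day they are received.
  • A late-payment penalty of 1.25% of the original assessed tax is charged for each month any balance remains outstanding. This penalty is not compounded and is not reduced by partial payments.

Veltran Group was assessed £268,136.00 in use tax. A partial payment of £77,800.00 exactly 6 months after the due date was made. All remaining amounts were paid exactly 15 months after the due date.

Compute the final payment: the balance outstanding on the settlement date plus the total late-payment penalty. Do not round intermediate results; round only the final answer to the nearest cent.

Monthly rate = 5.4% ÷ 12 = 0.45%
Balance at month 6: £268,136.0000 × (1 + 0.0045)^6 = £275,457.6086…
After £77,800.00 payment: £275,457.6086… − £77,800.00 = £197,657.6086…
Balance at month 15: £197,657.6086… × (1 + 0.0045)^9 = £205,808.3574…
Penalty: 15 × 1.25% × £268,136.00 = £50,275.50
Final settlement = outstanding balance + penalty = £205,808.3574… + £50,275.50 = £256,083.86

£256,083.86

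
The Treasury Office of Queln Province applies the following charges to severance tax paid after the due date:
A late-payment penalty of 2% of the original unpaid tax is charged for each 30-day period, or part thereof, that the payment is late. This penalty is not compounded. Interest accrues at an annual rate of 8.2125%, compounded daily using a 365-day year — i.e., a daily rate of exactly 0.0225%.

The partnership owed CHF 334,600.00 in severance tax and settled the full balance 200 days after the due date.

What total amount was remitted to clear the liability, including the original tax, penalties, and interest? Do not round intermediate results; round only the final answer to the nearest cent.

CHF 396,843.15

Penalty periods: ⌈200/30⌉ = 7; penalty = 7 × 2% × CHF 334,600.00 = CHF 46,844.00
Interest: CHF 334,600.00 × ((1 + 0.000225)^200 − 1) = CHF 334,600.00 × 0.04602257… = CHF 15,399.1503…
Total = CHF 334,600.00 + CHF 46,844.0000 + CHF 15,399.1503… = CHF 396,843.15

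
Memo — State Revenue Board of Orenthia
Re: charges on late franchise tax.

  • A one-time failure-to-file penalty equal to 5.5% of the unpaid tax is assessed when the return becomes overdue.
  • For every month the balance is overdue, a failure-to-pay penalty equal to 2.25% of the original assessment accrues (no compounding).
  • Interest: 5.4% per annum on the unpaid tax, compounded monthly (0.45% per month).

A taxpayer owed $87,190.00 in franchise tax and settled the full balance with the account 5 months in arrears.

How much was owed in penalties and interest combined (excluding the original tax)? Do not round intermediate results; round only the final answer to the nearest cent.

$16,583.84

Failure-to-file penalty: 5.5% × $87,190.00 = $4,795.45
Failure-to-pay penalty = 2.25% × $87,190.00 × 5 mo = $9,808.88…
Interest: $87,190.00 × ((1 + 0.0045)^5 − 1) = $87,190.00 × 0.0227034… = $1,979.5106…
Penalties + interest = $14,604.3250 + $1,979.5106… = $16,583.84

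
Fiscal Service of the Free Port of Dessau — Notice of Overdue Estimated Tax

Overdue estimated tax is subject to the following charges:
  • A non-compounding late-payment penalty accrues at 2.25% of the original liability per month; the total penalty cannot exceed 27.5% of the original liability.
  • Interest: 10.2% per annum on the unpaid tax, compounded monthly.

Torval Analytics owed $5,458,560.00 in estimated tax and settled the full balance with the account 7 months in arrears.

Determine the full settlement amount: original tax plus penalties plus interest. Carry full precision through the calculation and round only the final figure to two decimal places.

Penalty: 7 × 2.25% × $5,458,560.00 = $859,723.20 (below the 27.5% cap of $1,501,104.00)
Interest (10.2%/yr ÷ 12 = 0.85%/month): $5,458,560.00 × ((1 + 0.0085)^7 − 1) = $333,184.6509…
Total = $5,458,560.00 + $859,723.2000 + $333,184.6509… = $6,651,467.85

$6,651,467.85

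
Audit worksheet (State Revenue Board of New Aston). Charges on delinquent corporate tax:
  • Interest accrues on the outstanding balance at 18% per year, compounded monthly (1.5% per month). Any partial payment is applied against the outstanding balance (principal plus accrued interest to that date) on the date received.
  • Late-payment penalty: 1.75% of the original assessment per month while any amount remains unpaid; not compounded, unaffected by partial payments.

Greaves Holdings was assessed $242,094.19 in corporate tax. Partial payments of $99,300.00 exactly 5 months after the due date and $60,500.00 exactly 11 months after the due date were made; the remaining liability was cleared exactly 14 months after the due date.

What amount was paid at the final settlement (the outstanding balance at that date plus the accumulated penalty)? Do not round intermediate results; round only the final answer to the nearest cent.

Balance at month 5: $242,094.1900 × (1 + 0.015)^5 = $260,804.1983…
After $99,300.00 payment: $260,804.1983… − $99,300.00 = $161,504.1983…
Balance at month 11: $161,504.1983… × (1 + 0.015)^6 = $176,595.6778…
After $60,500.00 payment: $176,595.6778… − $60,500.00 = $116,095.6778…
Balance at month 14: $116,095.6778… × (1 + 0.015)^3 = $121,398.7397…
Penalty: 14 × 1.75% × $242,094.19 = $59,313.08…
Final settlement = outstanding balance + penalty = $121,398.7397… + $59,313.08… = $180,711.82

$180,711.82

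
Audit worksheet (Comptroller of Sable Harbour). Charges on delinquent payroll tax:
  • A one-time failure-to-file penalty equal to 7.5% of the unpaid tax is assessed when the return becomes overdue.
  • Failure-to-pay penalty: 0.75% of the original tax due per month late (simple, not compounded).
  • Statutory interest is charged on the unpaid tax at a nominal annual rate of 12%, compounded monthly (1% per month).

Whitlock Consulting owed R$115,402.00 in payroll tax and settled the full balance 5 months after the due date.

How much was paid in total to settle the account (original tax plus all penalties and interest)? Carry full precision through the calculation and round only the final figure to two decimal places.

Failure-to-file penalty: 7.5% × R$115,402.00 = R$8,655.15
Failure-to-pay penalty = 0.75% × R$115,402.00 × 5 mo = R$4,327.58…
Interest: R$115,402.00 × ((1 + 0.01)^5 − 1) = R$115,402.00 × 0.0510101… = R$5,886.6618…
Total = R$115,402.00 + R$12,982.7250 + R$5,886.6618… = R$134,271.39

R$134,271.39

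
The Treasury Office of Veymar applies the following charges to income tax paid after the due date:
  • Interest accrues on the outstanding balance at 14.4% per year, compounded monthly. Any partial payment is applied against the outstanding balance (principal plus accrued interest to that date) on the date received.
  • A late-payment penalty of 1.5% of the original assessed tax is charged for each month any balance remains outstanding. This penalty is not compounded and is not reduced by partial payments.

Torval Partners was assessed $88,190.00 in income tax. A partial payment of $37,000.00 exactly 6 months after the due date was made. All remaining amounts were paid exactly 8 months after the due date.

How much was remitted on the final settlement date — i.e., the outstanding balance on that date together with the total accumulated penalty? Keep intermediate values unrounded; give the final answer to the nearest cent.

$69,709.96

Monthly rate = 14.4% ÷ 12 = 1.2%
Balance at month 6: $88,190.0000 × (1 + 0.012)^6 = $94,733.2458…
After $37,000.00 payment: $94,733.2458… − $37,000.00 = $57,733.2458…
Balance at month 8: $57,733.2458… × (1 + 0.012)^2 = $59,127.1573…
Penalty: 8 × 1.5% × $88,190.00 = $10,582.80
Final settlement = outstanding balance + penalty = $59,127.1573… + $10,582.80 = $69,709.96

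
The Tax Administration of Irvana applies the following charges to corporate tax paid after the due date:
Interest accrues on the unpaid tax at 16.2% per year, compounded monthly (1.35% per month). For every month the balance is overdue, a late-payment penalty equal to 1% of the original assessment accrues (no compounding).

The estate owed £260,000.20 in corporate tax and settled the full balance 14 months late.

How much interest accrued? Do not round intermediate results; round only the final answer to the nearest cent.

£53,693.81

Interest: £260,000.20 × ((1 + 0.0135)^14 − 1) = £260,000.20 × 0.2065145… = £53,693.8089…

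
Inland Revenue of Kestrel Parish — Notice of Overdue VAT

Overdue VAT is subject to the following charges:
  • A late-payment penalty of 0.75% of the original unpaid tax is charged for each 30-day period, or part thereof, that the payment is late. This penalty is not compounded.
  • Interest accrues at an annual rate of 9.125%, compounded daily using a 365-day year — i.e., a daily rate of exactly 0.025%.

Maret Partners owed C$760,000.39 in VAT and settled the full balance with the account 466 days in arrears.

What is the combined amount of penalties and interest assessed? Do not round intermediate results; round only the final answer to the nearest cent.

C$185,091.37

Penalty periods: ⌈466/30⌉ = 16; penalty = 16 × 0.75% × C$760,000.39 = C$91,200.05…
Interest: C$760,000.39 × ((1 + 0.00025)^466 − 1) = C$760,000.39 × 0.12354115… = C$93,891.3233…
Penalties + interest = C$91,200.0468 + C$93,891.3233… = C$185,091.37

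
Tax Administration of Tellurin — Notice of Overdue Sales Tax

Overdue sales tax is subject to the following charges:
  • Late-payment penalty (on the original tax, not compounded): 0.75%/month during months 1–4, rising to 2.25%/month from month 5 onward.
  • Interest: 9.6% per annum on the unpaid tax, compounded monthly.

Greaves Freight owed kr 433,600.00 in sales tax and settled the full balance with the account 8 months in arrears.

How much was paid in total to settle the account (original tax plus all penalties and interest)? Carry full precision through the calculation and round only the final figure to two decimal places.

Penalty, months 1–4: 4 × 0.75% × kr 433,600.00 = kr 13,008.00
Penalty, months 5–8: 4 × 2.25% × kr 433,600.00 = kr 39,024.00
Interest (9.6%/yr ÷ 12 = 0.8%/month): kr 433,600.00 × ((1 + 0.008)^8 − 1) = kr 28,539.9685…
Total = kr 433,600.00 + kr 52,032.0000 + kr 28,539.9685… = kr 514,171.97

kr 514,171.97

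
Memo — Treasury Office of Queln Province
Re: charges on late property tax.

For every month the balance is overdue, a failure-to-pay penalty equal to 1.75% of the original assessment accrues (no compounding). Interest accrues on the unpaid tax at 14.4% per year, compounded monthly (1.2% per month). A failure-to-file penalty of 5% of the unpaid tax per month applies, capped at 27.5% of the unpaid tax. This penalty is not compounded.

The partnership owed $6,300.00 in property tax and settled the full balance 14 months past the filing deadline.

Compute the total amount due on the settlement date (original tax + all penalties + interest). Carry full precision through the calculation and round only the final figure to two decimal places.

$10,721.05

Failure-to-file: 14 × 5% × $6,300.00 = $4,410.00, capped at 27.5% × $6,300.00 = $1,732.50
Failure-to-pay penalty: 14 × 1.75% × $6,300.00 = $1,543.50
Interest: $6,300.00 × ((1 + 0.012)^14 − 1) = $6,300.00 × 0.1817543… = $1,145.0518…
Total = $6,300.00 + $3,276.0000 + $1,145.0518… = $10,721.05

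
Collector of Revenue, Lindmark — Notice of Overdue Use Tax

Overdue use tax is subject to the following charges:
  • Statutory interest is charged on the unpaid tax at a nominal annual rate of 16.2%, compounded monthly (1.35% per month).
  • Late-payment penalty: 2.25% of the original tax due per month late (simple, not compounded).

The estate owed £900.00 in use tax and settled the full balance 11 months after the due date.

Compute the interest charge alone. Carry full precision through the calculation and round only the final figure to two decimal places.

Interest: £900.00 × ((1 + 0.0135)^11 − 1) = £900.00 × 0.1589409… = £143.0468…

£143.05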